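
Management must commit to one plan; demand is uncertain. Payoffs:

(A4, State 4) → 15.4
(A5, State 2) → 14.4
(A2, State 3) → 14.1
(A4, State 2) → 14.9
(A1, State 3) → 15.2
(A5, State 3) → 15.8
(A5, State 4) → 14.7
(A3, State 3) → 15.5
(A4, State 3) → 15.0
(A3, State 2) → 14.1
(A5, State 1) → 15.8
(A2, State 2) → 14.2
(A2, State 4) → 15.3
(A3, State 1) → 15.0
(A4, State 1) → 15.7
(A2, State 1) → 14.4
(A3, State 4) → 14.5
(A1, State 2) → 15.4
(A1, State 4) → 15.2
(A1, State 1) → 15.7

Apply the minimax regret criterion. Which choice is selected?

A1

Column bests: State 1=15.8, State 2=15.4, State 3=15.8, State 4=15.4.
A1 regrets: 0.1, 0.0, 0.6, 0.2 → max 0.6
A2 regrets: 1.4, 1.2, 1.7, 0.1 → max 1.7
A3 regrets: 0.8, 1.3, 0.3, 0.9 → max 1.3
A4 regrets: 0.1, 0.5, 0.8, 0.0 → max 0.8
A5 regrets: 0.0, 1.0, 0.0, 0.7 → max 1.0
Smallest max regret = 0.6 → A1.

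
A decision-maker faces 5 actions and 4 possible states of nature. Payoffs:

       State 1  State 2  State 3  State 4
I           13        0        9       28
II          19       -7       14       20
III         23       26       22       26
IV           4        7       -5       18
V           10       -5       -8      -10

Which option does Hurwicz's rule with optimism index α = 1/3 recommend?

I: 1/3·28 + 2/3·0 = 28/3
II: 1/3·20 + 2/3·(-7) = 2
III: 1/3·26 + 2/3·22 = 70/3
IV: 1/3·18 + 2/3·(-5) = 8/3
V: 1/3·10 + 2/3·(-10) = -10/3
Highest Hurwicz score = 70/3 → III.

III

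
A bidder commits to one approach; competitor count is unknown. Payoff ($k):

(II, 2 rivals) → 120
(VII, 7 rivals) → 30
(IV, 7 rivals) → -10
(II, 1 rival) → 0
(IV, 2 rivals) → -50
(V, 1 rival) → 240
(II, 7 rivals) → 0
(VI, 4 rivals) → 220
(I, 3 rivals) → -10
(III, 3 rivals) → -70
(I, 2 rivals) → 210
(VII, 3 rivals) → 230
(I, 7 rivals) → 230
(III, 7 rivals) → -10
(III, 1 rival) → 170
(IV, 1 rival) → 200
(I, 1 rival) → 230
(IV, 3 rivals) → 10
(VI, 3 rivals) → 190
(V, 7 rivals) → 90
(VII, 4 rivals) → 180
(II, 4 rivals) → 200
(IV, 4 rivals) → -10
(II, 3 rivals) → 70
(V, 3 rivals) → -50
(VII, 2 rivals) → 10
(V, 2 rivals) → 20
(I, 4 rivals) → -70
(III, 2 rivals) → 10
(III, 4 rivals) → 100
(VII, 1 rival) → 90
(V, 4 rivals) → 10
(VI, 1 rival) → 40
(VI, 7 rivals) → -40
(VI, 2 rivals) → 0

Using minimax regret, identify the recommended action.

VII

Column bests: 1 rival=240, 2 rivals=210, 3 rivals=230, 4 rivals=220, 7 rivals=230.
I regrets: 10, 0, 240, 290, 0 → max 290
II regrets: 240, 90, 160, 20, 230 → max 240
III regrets: 70, 200, 300, 120, 240 → max 300
IV regrets: 40, 260, 220, 230, 240 → max 260
V regrets: 0, 190, 280, 210, 140 → max 280
VI regrets: 200, 210, 40, 0, 270 → max 270
VII regrets: 150, 200, 0, 40, 200 → max 200
Smallest max regret = 200 → VII.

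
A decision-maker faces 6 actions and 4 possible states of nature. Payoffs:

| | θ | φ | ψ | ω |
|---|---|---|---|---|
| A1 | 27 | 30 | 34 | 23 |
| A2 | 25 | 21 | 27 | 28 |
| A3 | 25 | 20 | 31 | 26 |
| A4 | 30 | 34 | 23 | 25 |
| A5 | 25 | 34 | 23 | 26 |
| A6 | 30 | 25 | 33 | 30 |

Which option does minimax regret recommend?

A1

Column bests: θ=30, φ=34, ψ=34, ω=30.
A1 regrets: 3, 4, 0, 7 → max 7
A2 regrets: 5, 13, 7, 2 → max 13
A3 regrets: 5, 14, 3, 4 → max 14
A4 regrets: 0, 0, 11, 5 → max 11
A5 regrets: 5, 0, 11, 4 → max 11
A6 regrets: 0, 9, 1, 0 → max 9
Smallest max regret = 7 → A1.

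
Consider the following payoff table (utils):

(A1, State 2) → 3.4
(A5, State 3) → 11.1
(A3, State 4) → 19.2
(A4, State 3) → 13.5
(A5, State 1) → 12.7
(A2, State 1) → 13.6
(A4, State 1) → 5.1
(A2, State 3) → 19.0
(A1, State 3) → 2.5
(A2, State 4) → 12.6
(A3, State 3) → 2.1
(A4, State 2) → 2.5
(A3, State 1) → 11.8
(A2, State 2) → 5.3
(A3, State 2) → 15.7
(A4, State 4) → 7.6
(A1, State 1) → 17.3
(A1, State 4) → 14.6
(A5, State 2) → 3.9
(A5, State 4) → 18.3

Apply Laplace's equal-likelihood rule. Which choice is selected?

A2

Row averages: A1=9.45, A2=12.625, A3=12.2, A4=7.175, A5=11.5
Highest average = 12.625 → A2.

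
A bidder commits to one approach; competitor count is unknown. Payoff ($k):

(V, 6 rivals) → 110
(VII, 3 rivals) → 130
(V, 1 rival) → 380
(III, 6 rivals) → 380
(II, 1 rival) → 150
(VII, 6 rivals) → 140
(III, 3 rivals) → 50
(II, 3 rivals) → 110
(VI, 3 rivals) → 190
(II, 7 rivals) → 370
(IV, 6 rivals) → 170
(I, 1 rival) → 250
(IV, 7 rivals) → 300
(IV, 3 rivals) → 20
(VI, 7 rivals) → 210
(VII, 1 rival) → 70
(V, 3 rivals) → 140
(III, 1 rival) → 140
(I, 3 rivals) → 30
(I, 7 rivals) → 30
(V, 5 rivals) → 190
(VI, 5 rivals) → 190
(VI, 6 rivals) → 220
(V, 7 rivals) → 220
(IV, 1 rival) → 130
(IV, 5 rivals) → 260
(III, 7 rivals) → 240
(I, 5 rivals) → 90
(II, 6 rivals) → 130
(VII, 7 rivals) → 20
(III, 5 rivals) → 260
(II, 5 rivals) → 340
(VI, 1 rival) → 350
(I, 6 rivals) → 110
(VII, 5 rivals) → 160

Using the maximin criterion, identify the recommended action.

VI

Row minima: I=30, II=110, III=50, IV=20, V=110, VI=190, VII=20
Best worst-case = 190 → VI.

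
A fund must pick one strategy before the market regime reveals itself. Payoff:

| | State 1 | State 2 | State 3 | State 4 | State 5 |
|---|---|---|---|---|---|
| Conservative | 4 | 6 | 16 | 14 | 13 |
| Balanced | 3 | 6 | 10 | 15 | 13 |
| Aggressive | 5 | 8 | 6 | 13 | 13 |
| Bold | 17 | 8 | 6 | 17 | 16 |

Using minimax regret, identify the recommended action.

Column bests: State 1=17, State 2=8, State 3=16, State 4=17, State 5=16.
Conservative regrets: 13, 2, 0, 3, 3 → max 13
Balanced regrets: 14, 2, 6, 2, 3 → max 14
Aggressive regrets: 12, 0, 10, 4, 3 → max 12
Bold regrets: 0, 0, 10, 0, 0 → max 10
Smallest max regret = 10 → Bold.

Bold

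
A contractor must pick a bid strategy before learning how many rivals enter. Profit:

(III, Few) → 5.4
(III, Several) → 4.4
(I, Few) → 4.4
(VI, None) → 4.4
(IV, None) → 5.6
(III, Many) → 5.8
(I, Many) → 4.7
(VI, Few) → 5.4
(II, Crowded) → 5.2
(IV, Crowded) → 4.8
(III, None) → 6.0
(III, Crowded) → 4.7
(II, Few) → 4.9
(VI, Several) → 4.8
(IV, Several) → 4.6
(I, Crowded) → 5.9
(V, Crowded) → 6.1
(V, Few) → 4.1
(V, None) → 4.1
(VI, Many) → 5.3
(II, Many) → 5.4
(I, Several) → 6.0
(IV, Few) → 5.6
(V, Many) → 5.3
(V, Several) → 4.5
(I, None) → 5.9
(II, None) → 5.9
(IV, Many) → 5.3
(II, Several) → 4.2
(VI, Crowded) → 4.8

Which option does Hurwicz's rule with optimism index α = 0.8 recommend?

I: 0.8·6.0 + 0.2·4.4 = 5.68
II: 0.8·5.9 + 0.2·4.2 = 5.56
III: 0.8·6.0 + 0.2·4.4 = 5.68
IV: 0.8·5.6 + 0.2·4.6 = 5.4
V: 0.8·6.1 + 0.2·4.1 = 5.7
VI: 0.8·5.4 + 0.2·4.4 = 5.2
Highest Hurwicz score = 5.7 → V.

V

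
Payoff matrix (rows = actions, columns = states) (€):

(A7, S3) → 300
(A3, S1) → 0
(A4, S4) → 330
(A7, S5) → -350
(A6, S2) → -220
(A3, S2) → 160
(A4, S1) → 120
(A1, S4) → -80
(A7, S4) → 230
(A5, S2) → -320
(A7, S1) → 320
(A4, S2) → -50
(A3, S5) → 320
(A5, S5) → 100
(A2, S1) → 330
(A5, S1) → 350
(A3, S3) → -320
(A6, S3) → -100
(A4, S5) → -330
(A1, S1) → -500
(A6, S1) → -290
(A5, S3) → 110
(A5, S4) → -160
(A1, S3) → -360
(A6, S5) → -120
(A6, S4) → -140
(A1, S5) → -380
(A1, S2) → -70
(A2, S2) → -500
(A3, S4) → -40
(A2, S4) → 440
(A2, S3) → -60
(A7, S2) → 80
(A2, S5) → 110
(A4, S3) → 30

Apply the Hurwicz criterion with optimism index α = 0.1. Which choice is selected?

A1: 0.1·(-70) + 0.9·(-500) = -457
A2: 0.1·440 + 0.9·(-500) = -406
A3: 0.1·320 + 0.9·(-320) = -256
A4: 0.1·330 + 0.9·(-330) = -264
A5: 0.1·350 + 0.9·(-320) = -253
A6: 0.1·(-100) + 0.9·(-290) = -271
A7: 0.1·320 + 0.9·(-350) = -283
Highest Hurwicz score = -253 → A5.

A5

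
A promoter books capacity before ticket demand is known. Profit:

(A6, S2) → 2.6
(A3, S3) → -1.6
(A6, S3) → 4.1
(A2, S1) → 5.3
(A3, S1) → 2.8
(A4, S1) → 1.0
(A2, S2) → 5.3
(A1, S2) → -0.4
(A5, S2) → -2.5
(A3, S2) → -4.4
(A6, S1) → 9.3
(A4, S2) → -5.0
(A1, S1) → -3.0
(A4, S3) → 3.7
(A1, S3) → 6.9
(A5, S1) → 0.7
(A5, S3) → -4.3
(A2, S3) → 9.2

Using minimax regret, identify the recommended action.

Column bests: S1=9.3, S2=5.3, S3=9.2.
A1 regrets: 12.3, 5.7, 2.3 → max 12.3
A2 regrets: 4.0, 0.0, 0.0 → max 4.0
A3 regrets: 6.5, 9.7, 10.8 → max 10.8
A4 regrets: 8.3, 10.3, 5.5 → max 10.3
A5 regrets: 8.6, 7.8, 13.5 → max 13.5
A6 regrets: 0.0, 2.7, 5.1 → max 5.1
Smallest max regret = 4.0 → A2.

A2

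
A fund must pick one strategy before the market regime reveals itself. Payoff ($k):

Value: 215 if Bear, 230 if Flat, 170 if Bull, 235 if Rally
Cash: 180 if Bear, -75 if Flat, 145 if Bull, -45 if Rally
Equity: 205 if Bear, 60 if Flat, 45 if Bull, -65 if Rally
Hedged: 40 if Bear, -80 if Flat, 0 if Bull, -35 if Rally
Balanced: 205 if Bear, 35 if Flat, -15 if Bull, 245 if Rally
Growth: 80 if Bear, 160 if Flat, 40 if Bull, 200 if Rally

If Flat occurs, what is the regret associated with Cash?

305

Best payoff under Flat is 230.
Regret = 230 − (-75) = 305.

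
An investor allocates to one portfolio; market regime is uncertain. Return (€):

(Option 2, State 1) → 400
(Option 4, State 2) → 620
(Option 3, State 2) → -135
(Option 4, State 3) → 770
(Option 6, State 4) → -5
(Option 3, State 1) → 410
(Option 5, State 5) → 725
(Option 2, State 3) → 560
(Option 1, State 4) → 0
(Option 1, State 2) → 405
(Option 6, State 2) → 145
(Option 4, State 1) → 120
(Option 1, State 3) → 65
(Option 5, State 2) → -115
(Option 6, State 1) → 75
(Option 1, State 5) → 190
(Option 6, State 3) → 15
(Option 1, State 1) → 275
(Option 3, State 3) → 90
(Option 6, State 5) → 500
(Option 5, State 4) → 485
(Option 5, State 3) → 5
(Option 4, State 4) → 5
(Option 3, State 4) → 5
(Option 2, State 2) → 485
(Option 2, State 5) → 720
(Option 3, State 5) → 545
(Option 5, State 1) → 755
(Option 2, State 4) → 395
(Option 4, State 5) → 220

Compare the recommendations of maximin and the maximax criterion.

Row minima: Option 1=0, Option 2=395, Option 3=-135, Option 4=5, Option 5=-115, Option 6=-5
Best worst-case = 395 → Option 2.
Row maxima: Option 1=405, Option 2=720, Option 3=545, Option 4=770, Option 5=755, Option 6=500
Best best-case = 770 → Option 4.

maximin → Option 2; maximax → Option 4 (disagree)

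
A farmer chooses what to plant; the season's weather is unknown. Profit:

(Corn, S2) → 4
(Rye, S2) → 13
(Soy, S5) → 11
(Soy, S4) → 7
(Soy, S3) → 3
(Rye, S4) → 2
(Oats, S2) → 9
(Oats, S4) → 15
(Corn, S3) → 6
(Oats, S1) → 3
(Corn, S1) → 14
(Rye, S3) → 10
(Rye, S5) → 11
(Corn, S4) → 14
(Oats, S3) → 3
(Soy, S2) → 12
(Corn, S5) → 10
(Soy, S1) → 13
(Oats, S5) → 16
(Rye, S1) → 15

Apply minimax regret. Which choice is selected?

Column bests: S1=15, S2=13, S3=10, S4=15, S5=16.
Soy regrets: 2, 1, 7, 8, 5 → max 8
Corn regrets: 1, 9, 4, 1, 6 → max 9
Rye regrets: 0, 0, 0, 13, 5 → max 13
Oats regrets: 12, 4, 7, 0, 0 → max 12
Smallest max regret = 8 → Soy.

Soy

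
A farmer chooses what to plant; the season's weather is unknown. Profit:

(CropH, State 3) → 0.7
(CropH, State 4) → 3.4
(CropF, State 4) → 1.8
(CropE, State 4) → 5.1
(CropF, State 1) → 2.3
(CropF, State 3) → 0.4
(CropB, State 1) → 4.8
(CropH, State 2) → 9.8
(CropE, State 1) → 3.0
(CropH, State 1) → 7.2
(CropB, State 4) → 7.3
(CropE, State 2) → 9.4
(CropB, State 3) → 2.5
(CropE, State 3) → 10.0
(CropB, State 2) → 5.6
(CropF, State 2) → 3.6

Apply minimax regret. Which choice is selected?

Column bests: State 1=7.2, State 2=9.8, State 3=10.0, State 4=7.3.
CropB regrets: 2.4, 4.2, 7.5, 0.0 → max 7.5
CropF regrets: 4.9, 6.2, 9.6, 5.5 → max 9.6
CropH regrets: 0.0, 0.0, 9.3, 3.9 → max 9.3
CropE regrets: 4.2, 0.4, 0.0, 2.2 → max 4.2
Smallest max regret = 4.2 → CropE.

CropE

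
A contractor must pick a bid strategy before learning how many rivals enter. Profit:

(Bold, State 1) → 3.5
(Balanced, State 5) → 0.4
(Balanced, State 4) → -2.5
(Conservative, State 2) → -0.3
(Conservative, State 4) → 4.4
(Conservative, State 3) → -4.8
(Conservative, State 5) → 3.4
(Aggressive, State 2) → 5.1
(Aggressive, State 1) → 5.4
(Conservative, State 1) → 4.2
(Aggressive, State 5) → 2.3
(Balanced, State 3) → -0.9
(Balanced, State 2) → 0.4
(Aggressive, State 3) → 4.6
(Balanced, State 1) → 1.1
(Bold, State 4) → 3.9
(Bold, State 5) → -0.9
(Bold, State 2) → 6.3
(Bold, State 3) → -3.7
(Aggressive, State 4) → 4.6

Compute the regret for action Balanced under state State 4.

Best payoff under State 4 is 4.6.
Regret = 4.6 − (-2.5) = 7.1.

7.1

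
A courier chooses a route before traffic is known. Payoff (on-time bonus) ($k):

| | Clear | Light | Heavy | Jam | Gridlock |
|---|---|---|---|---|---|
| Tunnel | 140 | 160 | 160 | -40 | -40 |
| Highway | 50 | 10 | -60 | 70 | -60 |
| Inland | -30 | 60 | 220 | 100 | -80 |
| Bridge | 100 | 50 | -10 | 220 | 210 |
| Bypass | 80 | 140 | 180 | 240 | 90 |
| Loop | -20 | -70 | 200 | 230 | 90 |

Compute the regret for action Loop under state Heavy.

Best payoff under Heavy is 220.
Regret = 220 − 200 = 20.

20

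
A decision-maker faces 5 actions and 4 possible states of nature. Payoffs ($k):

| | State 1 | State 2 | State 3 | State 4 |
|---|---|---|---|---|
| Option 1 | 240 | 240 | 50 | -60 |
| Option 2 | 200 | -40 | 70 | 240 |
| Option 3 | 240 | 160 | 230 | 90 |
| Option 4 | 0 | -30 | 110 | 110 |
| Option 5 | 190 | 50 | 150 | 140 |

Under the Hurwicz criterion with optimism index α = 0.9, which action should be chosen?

Option 3

Option 1: 0.9·240 + 0.1·(-60) = 210
Option 2: 0.9·240 + 0.1·(-40) = 212
Option 3: 0.9·240 + 0.1·90 = 225
Option 4: 0.9·110 + 0.1·(-30) = 96
Option 5: 0.9·190 + 0.1·50 = 176
Highest Hurwicz score = 225 → Option 3.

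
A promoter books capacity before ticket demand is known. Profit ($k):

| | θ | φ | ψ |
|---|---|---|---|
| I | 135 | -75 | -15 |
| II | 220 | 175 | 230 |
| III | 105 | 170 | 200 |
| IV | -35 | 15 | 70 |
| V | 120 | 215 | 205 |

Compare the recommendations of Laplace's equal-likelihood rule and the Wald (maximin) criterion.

laplace → II; maximin → II (agree)

Row averages: I=15, II=625/3, III=475/3, IV=50/3, V=180
Highest average = 625/3 → II.
Row minima: I=-75, II=175, III=105, IV=-35, V=120
Best worst-case = 175 → II.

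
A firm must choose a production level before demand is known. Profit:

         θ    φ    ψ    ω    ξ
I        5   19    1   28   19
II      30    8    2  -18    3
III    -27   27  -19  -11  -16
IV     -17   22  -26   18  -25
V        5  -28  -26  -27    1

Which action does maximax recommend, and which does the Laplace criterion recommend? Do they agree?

Row maxima: I=28, II=30, III=27, IV=22, V=5
Best best-case = 30 → II.
Row averages: I=14.4, II=5, III=-9.2, IV=-5.6, V=-15
Highest average = 14.4 → I.

maximax → II; laplace → I (disagree)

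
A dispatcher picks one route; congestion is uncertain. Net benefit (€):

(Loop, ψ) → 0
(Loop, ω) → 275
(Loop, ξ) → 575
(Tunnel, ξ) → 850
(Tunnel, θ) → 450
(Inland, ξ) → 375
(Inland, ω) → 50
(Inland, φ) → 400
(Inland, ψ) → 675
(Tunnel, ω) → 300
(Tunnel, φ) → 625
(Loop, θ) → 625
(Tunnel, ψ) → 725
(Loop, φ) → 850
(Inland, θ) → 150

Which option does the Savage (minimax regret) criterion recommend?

Column bests: θ=625, φ=850, ψ=725, ω=300, ξ=850.
Inland regrets: 475, 450, 50, 250, 475 → max 475
Tunnel regrets: 175, 225, 0, 0, 0 → max 225
Loop regrets: 0, 0, 725, 25, 275 → max 725
Smallest max regret = 225 → Tunnel.

Tunnel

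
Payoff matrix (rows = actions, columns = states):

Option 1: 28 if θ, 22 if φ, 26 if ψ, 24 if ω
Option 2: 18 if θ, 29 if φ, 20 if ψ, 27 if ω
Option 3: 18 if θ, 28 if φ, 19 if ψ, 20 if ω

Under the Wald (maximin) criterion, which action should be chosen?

Option 1

Row minima: Option 1=22, Option 2=18, Option 3=18
Best worst-case = 22 → Option 1.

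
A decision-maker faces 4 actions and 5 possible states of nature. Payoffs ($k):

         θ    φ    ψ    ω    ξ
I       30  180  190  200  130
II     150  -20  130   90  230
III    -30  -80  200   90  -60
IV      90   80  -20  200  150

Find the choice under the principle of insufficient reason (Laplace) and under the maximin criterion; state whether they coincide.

laplace → I; maximin → I (agree)

Row averages: I=146, II=116, III=24, IV=100
Highest average = 146 → I.
Row minima: I=30, II=-20, III=-80, IV=-20
Best worst-case = 30 → I.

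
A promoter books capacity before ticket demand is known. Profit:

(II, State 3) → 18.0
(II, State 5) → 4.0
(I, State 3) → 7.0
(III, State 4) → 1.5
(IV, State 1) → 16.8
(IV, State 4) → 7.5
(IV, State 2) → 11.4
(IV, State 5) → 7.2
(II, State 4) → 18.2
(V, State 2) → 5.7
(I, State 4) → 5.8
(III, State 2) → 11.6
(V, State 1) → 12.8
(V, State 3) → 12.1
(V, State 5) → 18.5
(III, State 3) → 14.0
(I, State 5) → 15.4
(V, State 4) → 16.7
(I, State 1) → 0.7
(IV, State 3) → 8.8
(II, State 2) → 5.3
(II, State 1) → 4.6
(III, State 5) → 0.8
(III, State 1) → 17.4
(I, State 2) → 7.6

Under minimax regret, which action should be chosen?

Column bests: State 1=17.4, State 2=11.6, State 3=18.0, State 4=18.2, State 5=18.5.
I regrets: 16.7, 4.0, 11.0, 12.4, 3.1 → max 16.7
II regrets: 12.8, 6.3, 0.0, 0.0, 14.5 → max 14.5
III regrets: 0.0, 0.0, 4.0, 16.7, 17.7 → max 17.7
IV regrets: 0.6, 0.2, 9.2, 10.7, 11.3 → max 11.3
V regrets: 4.6, 5.9, 5.9, 1.5, 0.0 → max 5.9
Smallest max regret = 5.9 → V.

V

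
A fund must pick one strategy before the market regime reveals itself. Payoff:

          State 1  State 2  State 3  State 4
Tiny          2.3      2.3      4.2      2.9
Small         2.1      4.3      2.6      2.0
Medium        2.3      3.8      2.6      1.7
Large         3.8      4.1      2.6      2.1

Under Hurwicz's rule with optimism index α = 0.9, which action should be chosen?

Small

Tiny: 0.9·4.2 + 0.1·2.3 = 4.01
Small: 0.9·4.3 + 0.1·2.0 = 4.07
Medium: 0.9·3.8 + 0.1·1.7 = 3.59
Large: 0.9·4.1 + 0.1·2.1 = 3.9
Highest Hurwicz score = 4.07 → Small.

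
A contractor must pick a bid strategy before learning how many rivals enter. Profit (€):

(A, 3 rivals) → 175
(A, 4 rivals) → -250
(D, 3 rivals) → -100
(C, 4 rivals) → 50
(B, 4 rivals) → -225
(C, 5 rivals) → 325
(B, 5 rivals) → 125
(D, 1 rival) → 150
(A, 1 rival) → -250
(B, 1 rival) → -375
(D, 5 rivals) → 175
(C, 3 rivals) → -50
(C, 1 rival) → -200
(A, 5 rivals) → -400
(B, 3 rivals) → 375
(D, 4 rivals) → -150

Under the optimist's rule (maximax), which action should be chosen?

B

Row maxima: A=175, B=375, C=325, D=175
Best best-case = 375 → B.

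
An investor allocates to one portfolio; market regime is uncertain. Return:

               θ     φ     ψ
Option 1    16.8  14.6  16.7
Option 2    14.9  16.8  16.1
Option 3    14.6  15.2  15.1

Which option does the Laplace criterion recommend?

Row averages: Option 1=481/30, Option 2=239/15, Option 3=449/30
Highest average = 481/30 → Option 1.

Option 1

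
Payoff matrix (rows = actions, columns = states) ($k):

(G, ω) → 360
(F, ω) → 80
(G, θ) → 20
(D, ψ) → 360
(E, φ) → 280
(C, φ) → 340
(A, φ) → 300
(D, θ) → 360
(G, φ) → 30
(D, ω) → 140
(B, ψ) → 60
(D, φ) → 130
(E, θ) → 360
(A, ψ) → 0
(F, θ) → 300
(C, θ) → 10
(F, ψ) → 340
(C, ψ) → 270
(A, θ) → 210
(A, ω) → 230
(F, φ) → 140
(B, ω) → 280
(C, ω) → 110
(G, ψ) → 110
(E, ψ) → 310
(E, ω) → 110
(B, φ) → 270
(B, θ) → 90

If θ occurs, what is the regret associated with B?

Best payoff under θ is 360.
Regret = 360 − 90 = 270.

270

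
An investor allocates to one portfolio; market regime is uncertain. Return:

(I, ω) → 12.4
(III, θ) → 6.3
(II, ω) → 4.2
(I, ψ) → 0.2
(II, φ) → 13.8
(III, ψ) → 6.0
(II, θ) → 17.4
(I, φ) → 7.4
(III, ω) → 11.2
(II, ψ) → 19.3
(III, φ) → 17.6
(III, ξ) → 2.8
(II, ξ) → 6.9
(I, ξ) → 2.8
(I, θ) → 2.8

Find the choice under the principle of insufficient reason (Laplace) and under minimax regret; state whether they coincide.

laplace → II; minimax regret → II (agree)

Row averages: I=5.12, II=12.32, III=8.78
Highest average = 12.32 → II.
Column bests: θ=17.4, φ=17.6, ψ=19.3, ω=12.4, ξ=6.9.
I regrets: 14.6, 10.2, 19.1, 0.0, 4.1 → max 19.1
II regrets: 0.0, 3.8, 0.0, 8.2, 0.0 → max 8.2
III regrets: 11.1, 0.0, 13.3, 1.2, 4.1 → max 13.3
Smallest max regret = 8.2 → II.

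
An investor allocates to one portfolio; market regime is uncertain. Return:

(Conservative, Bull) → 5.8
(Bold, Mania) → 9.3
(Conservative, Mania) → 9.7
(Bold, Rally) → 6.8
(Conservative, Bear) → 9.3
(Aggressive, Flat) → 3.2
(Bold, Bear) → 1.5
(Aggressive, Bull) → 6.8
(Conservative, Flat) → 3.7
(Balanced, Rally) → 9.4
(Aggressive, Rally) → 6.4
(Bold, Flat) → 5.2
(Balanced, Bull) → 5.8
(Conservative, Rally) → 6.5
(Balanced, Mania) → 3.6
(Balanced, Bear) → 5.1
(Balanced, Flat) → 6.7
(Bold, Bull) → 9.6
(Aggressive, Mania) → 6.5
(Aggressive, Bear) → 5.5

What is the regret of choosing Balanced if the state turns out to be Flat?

0.0

Best payoff under Flat is 6.7.
Regret = 6.7 − 6.7 = 0.0.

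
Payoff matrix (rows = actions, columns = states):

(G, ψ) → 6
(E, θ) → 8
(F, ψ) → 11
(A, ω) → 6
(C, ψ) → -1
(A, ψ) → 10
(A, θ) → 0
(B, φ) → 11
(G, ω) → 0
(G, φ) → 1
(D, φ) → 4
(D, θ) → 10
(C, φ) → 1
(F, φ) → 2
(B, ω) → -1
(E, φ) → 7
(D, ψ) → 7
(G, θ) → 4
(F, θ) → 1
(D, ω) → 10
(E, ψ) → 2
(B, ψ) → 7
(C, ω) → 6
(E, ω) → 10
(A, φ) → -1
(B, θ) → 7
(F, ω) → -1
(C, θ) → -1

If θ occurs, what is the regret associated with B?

Best payoff under θ is 10.
Regret = 10 − 7 = 3.

3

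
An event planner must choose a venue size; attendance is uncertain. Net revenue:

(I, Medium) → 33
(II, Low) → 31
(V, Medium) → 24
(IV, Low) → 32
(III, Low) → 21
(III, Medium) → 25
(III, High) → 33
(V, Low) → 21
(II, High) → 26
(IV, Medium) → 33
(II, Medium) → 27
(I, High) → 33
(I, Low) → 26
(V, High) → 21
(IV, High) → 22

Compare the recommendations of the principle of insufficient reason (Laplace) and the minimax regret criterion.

Row averages: I=92/3, II=28, III=79/3, IV=29, V=22
Highest average = 92/3 → I.
Column bests: Low=32, Medium=33, High=33.
I regrets: 6, 0, 0 → max 6
II regrets: 1, 6, 7 → max 7
III regrets: 11, 8, 0 → max 11
IV regrets: 0, 0, 11 → max 11
V regrets: 11, 9, 12 → max 12
Smallest max regret = 6 → I.

laplace → I; minimax regret → I (agree)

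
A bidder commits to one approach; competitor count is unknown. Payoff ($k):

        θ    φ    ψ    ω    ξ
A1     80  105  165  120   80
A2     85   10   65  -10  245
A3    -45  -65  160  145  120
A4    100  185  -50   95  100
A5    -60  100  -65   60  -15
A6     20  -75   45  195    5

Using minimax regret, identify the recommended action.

A1

Column bests: θ=100, φ=185, ψ=165, ω=195, ξ=245.
A1 regrets: 20, 80, 0, 75, 165 → max 165
A2 regrets: 15, 175, 100, 205, 0 → max 205
A3 regrets: 145, 250, 5, 50, 125 → max 250
A4 regrets: 0, 0, 215, 100, 145 → max 215
A5 regrets: 160, 85, 230, 135, 260 → max 260
A6 regrets: 80, 260, 120, 0, 240 → max 260
Smallest max regret = 165 → A1.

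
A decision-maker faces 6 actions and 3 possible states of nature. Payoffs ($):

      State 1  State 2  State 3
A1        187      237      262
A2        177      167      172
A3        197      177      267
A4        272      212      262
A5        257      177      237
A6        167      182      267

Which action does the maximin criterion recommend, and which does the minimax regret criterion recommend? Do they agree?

maximin → A4; minimax regret → A4 (agree)

Row minima: A1=187, A2=167, A3=177, A4=212, A5=177, A6=167
Best worst-case = 212 → A4.
Column bests: State 1=272, State 2=237, State 3=267.
A1 regrets: 85, 0, 5 → max 85
A2 regrets: 95, 70, 95 → max 95
A3 regrets: 75, 60, 0 → max 75
A4 regrets: 0, 25, 5 → max 25
A5 regrets: 15, 60, 30 → max 60
A6 regrets: 105, 55, 0 → max 105
Smallest max regret = 25 → A4.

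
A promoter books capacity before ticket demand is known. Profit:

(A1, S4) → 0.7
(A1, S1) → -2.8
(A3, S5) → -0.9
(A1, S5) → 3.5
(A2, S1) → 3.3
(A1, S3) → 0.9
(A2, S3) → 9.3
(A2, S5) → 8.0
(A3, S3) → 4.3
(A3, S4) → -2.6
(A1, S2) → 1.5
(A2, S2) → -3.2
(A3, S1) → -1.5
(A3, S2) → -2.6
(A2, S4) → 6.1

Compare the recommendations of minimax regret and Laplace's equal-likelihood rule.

minimax regret → A2; laplace → A2 (agree)

Column bests: S1=3.3, S2=1.5, S3=9.3, S4=6.1, S5=8.0.
A1 regrets: 6.1, 0.0, 8.4, 5.4, 4.5 → max 8.4
A2 regrets: 0.0, 4.7, 0.0, 0.0, 0.0 → max 4.7
A3 regrets: 4.8, 4.1, 5.0, 8.7, 8.9 → max 8.9
Smallest max regret = 4.7 → A2.
Row averages: A1=0.76, A2=4.7, A3=-0.66
Highest average = 4.7 → A2.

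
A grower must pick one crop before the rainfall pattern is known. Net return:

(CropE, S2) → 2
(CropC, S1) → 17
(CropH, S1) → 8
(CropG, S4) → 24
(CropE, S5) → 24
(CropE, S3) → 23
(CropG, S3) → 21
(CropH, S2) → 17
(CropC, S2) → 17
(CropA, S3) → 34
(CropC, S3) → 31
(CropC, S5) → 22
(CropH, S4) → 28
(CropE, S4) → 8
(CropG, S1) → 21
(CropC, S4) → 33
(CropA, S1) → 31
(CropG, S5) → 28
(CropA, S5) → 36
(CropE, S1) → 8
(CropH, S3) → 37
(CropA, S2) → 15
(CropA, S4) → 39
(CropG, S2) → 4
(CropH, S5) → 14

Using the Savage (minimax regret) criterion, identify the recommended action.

Column bests: S1=31, S2=17, S3=37, S4=39, S5=36.
CropH regrets: 23, 0, 0, 11, 22 → max 23
CropG regrets: 10, 13, 16, 15, 8 → max 16
CropA regrets: 0, 2, 3, 0, 0 → max 3
CropC regrets: 14, 0, 6, 6, 14 → max 14
CropE regrets: 23, 15, 14, 31, 12 → max 31
Smallest max regret = 3 → CropA.

CropA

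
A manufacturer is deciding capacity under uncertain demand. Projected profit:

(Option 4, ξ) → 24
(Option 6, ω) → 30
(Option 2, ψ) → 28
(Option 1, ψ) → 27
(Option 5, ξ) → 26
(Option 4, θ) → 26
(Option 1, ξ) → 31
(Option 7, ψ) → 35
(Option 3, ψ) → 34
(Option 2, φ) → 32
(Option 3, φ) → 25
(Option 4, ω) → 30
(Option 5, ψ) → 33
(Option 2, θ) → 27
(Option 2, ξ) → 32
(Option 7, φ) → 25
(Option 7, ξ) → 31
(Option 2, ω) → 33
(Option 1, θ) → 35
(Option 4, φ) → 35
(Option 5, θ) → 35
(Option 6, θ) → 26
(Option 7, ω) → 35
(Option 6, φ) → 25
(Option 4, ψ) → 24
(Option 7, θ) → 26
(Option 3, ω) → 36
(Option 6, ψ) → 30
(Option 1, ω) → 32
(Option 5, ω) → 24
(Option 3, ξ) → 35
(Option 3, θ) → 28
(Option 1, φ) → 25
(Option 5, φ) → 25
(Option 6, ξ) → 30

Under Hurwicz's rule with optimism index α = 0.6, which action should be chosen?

Option 1: 0.6·35 + 0.4·25 = 31
Option 2: 0.6·33 + 0.4·27 = 30.6
Option 3: 0.6·36 + 0.4·25 = 31.6
Option 4: 0.6·35 + 0.4·24 = 30.6
Option 5: 0.6·35 + 0.4·24 = 30.6
Option 6: 0.6·30 + 0.4·25 = 28
Option 7: 0.6·35 + 0.4·25 = 31
Highest Hurwicz score = 31.6 → Option 3.

Option 3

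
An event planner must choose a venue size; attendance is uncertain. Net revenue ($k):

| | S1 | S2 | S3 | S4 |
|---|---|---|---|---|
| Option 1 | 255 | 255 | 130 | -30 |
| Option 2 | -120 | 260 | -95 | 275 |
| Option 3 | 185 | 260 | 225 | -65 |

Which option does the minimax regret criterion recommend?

Column bests: S1=255, S2=260, S3=225, S4=275.
Option 1 regrets: 0, 5, 95, 305 → max 305
Option 2 regrets: 375, 0, 320, 0 → max 375
Option 3 regrets: 70, 0, 0, 340 → max 340
Smallest max regret = 305 → Option 1.

Option 1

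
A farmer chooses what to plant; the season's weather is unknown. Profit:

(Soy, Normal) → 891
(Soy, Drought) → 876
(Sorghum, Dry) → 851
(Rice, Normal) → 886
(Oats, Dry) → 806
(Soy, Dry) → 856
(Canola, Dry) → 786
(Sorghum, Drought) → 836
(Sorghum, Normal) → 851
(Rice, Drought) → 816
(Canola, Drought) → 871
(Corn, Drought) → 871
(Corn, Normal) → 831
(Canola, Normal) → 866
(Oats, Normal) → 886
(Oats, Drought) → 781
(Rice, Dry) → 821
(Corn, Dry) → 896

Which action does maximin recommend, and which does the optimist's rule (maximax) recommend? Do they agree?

Row minima: Soy=856, Corn=831, Rice=816, Sorghum=836, Canola=786, Oats=781
Best worst-case = 856 → Soy.
Row maxima: Soy=891, Corn=896, Rice=886, Sorghum=851, Canola=871, Oats=886
Best best-case = 896 → Corn.

maximin → Soy; maximax → Corn (disagree)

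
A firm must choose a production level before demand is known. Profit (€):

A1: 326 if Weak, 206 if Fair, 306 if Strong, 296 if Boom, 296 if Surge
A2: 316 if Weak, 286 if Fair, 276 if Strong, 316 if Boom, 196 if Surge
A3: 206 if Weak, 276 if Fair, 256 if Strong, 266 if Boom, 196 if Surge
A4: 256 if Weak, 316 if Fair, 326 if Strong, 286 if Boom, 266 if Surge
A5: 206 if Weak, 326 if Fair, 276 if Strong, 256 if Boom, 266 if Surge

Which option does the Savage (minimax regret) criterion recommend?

Column bests: Weak=326, Fair=326, Strong=326, Boom=316, Surge=296.
A1 regrets: 0, 120, 20, 20, 0 → max 120
A2 regrets: 10, 40, 50, 0, 100 → max 100
A3 regrets: 120, 50, 70, 50, 100 → max 120
A4 regrets: 70, 10, 0, 30, 30 → max 70
A5 regrets: 120, 0, 50, 60, 30 → max 120
Smallest max regret = 70 → A4.

A4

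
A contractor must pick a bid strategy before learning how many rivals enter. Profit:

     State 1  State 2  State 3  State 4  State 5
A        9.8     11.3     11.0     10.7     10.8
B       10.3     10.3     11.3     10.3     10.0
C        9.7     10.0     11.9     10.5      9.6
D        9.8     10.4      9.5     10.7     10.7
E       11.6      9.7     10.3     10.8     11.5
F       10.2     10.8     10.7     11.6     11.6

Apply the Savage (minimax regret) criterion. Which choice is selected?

Column bests: State 1=11.6, State 2=11.3, State 3=11.9, State 4=11.6, State 5=11.6.
A regrets: 1.8, 0.0, 0.9, 0.9, 0.8 → max 1.8
B regrets: 1.3, 1.0, 0.6, 1.3, 1.6 → max 1.6
C regrets: 1.9, 1.3, 0.0, 1.1, 2.0 → max 2.0
D regrets: 1.8, 0.9, 2.4, 0.9, 0.9 → max 2.4
E regrets: 0.0, 1.6, 1.6, 0.8, 0.1 → max 1.6
F regrets: 1.4, 0.5, 1.2, 0.0, 0.0 → max 1.4
Smallest max regret = 1.4 → F.

F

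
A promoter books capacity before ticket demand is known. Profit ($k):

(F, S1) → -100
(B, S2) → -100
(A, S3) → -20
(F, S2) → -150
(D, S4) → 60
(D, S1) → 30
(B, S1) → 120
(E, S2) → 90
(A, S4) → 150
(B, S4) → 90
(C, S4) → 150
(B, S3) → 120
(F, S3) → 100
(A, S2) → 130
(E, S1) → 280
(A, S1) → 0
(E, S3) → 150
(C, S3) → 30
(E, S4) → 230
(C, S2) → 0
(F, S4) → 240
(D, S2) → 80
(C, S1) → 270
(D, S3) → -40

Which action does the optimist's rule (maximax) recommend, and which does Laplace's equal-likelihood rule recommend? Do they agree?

Row maxima: A=150, B=120, C=270, D=80, E=280, F=240
Best best-case = 280 → E.
Row averages: A=65, B=57.5, C=112.5, D=32.5, E=187.5, F=22.5
Highest average = 187.5 → E.

maximax → E; laplace → E (agree)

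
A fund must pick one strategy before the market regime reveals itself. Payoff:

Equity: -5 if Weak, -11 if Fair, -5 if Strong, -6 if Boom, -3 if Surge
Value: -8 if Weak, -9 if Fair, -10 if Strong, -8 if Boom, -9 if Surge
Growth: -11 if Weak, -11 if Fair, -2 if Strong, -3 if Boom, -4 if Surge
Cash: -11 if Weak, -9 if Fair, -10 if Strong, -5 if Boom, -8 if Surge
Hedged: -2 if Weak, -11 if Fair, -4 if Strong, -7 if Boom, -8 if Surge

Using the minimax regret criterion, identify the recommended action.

Column bests: Weak=-2, Fair=-9, Strong=-2, Boom=-3, Surge=-3.
Equity regrets: 3, 2, 3, 3, 0 → max 3
Value regrets: 6, 0, 8, 5, 6 → max 8
Growth regrets: 9, 2, 0, 0, 1 → max 9
Cash regrets: 9, 0, 8, 2, 5 → max 9
Hedged regrets: 0, 2, 2, 4, 5 → max 5
Smallest max regret = 3 → Equity.

Equity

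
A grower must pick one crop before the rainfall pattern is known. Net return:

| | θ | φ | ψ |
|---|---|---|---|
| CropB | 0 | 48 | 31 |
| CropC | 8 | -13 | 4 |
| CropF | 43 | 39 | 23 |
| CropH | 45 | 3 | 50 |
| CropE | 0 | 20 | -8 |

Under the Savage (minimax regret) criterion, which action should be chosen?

Column bests: θ=45, φ=48, ψ=50.
CropB regrets: 45, 0, 19 → max 45
CropC regrets: 37, 61, 46 → max 61
CropF regrets: 2, 9, 27 → max 27
CropH regrets: 0, 45, 0 → max 45
CropE regrets: 45, 28, 58 → max 58
Smallest max regret = 27 → CropF.

CropF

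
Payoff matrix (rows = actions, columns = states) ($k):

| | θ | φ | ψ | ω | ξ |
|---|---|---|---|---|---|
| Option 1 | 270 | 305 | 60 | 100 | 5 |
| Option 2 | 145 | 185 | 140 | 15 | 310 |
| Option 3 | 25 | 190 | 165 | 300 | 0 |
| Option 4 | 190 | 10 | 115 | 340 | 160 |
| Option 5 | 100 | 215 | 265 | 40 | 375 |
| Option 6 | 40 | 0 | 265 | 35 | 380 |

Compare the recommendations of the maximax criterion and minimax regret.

maximax → Option 6; minimax regret → Option 4 (disagree)

Row maxima: Option 1=305, Option 2=310, Option 3=300, Option 4=340, Option 5=375, Option 6=380
Best best-case = 380 → Option 6.
Column bests: θ=270, φ=305, ψ=265, ω=340, ξ=380.
Option 1 regrets: 0, 0, 205, 240, 375 → max 375
Option 2 regrets: 125, 120, 125, 325, 70 → max 325
Option 3 regrets: 245, 115, 100, 40, 380 → max 380
Option 4 regrets: 80, 295, 150, 0, 220 → max 295
Option 5 regrets: 170, 90, 0, 300, 5 → max 300
Option 6 regrets: 230, 305, 0, 305, 0 → max 305
Smallest max regret = 295 → Option 4.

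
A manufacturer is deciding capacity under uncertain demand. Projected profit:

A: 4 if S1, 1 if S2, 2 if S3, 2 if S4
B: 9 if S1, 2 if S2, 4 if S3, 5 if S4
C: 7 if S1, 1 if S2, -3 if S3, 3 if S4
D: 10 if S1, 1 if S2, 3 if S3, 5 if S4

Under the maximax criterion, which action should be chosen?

Row maxima: A=4, B=9, C=7, D=10
Best best-case = 10 → D.

D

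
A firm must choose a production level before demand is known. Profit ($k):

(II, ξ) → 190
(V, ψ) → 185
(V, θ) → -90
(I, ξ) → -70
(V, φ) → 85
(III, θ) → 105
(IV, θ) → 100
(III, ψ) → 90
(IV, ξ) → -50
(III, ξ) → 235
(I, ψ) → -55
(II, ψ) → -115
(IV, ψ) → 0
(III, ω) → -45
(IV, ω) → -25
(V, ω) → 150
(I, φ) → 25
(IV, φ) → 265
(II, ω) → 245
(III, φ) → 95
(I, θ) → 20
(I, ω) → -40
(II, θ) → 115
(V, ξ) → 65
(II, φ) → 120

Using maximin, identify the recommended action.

III

Row minima: I=-70, II=-115, III=-45, IV=-50, V=-90
Best worst-case = -45 → III.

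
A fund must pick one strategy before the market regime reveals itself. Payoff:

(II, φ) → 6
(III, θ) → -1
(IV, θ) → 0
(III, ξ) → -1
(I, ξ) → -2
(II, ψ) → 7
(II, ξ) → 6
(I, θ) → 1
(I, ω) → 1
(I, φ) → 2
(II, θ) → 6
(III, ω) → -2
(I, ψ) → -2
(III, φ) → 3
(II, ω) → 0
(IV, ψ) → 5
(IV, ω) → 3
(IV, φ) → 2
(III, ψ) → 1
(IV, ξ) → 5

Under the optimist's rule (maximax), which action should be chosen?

II

Row maxima: I=2, II=7, III=3, IV=5
Best best-case = 7 → II.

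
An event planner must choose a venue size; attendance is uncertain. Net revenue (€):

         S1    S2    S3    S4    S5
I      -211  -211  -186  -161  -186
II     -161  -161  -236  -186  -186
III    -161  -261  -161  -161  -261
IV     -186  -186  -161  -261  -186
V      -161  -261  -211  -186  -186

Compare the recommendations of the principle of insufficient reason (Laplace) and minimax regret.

laplace → II; minimax regret → I (disagree)

Row averages: I=-191, II=-186, III=-201, IV=-196, V=-201
Highest average = -186 → II.
Column bests: S1=-161, S2=-161, S3=-161, S4=-161, S5=-186.
I regrets: 50, 50, 25, 0, 0 → max 50
II regrets: 0, 0, 75, 25, 0 → max 75
III regrets: 0, 100, 0, 0, 75 → max 100
IV regrets: 25, 25, 0, 100, 0 → max 100
V regrets: 0, 100, 50, 25, 0 → max 100
Smallest max regret = 50 → I.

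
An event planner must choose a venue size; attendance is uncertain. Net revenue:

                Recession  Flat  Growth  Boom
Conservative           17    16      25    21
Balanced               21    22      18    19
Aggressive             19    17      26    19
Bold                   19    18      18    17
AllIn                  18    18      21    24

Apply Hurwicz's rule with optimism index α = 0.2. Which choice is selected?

AllIn

Conservative: 0.2·25 + 0.8·16 = 17.8
Balanced: 0.2·22 + 0.8·18 = 18.8
Aggressive: 0.2·26 + 0.8·17 = 18.8
Bold: 0.2·19 + 0.8·17 = 17.4
AllIn: 0.2·24 + 0.8·18 = 19.2
Highest Hurwicz score = 19.2 → AllIn.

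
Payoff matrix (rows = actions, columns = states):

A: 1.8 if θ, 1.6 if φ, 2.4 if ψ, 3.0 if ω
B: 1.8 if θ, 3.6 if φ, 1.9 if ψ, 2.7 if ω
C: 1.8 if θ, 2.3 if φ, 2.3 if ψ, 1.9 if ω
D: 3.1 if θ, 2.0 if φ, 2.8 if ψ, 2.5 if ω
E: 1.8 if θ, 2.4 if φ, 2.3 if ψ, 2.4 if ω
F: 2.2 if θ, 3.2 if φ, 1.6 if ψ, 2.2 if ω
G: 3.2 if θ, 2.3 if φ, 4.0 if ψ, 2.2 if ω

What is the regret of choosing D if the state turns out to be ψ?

1.2

Best payoff under ψ is 4.0.
Regret = 4.0 − 2.8 = 1.2.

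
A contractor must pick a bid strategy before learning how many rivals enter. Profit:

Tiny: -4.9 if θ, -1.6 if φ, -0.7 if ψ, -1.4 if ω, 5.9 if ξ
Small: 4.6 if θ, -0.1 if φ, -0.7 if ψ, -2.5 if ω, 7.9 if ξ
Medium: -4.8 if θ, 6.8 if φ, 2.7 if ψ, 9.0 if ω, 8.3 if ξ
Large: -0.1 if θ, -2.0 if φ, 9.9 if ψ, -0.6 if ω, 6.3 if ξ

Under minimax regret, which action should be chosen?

Medium

Column bests: θ=4.6, φ=6.8, ψ=9.9, ω=9.0, ξ=8.3.
Tiny regrets: 9.5, 8.4, 10.6, 10.4, 2.4 → max 10.6
Small regrets: 0.0, 6.9, 10.6, 11.5, 0.4 → max 11.5
Medium regrets: 9.4, 0.0, 7.2, 0.0, 0.0 → max 9.4
Large regrets: 4.7, 8.8, 0.0, 9.6, 2.0 → max 9.6
Smallest max regret = 9.4 → Medium.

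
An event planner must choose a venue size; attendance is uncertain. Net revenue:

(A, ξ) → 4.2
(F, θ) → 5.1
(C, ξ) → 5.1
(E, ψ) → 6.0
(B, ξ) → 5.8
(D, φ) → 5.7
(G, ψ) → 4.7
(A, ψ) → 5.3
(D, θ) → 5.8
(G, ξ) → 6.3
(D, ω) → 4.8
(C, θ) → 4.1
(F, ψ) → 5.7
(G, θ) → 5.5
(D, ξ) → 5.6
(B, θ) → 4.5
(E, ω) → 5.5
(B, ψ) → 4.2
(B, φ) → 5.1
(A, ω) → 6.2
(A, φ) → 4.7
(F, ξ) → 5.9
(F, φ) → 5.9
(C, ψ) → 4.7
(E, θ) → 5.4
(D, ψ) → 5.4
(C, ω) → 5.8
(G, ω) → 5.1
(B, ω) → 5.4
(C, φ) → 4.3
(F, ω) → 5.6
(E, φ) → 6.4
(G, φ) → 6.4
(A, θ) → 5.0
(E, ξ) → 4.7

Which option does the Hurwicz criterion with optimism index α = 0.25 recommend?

A: 0.25·6.2 + 0.75·4.2 = 4.7
B: 0.25·5.8 + 0.75·4.2 = 4.6
C: 0.25·5.8 + 0.75·4.1 = 4.525
D: 0.25·5.8 + 0.75·4.8 = 5.05
E: 0.25·6.4 + 0.75·4.7 = 5.125
F: 0.25·5.9 + 0.75·5.1 = 5.3
G: 0.25·6.4 + 0.75·4.7 = 5.125
Highest Hurwicz score = 5.3 → F.

F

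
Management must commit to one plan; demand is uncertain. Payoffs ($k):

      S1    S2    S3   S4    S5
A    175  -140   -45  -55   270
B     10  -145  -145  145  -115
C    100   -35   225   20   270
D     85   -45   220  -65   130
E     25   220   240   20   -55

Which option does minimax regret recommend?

C

Column bests: S1=175, S2=220, S3=240, S4=145, S5=270.
A regrets: 0, 360, 285, 200, 0 → max 360
B regrets: 165, 365, 385, 0, 385 → max 385
C regrets: 75, 255, 15, 125, 0 → max 255
D regrets: 90, 265, 20, 210, 140 → max 265
E regrets: 150, 0, 0, 125, 325 → max 325
Smallest max regret = 255 → C.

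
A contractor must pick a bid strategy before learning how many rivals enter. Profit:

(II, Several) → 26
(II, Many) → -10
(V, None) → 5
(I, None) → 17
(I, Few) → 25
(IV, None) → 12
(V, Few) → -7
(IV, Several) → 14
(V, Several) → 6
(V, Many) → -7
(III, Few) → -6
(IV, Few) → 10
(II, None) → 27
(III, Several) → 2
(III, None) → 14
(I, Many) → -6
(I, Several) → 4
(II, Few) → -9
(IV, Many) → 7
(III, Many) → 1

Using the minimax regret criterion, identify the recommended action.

Column bests: None=27, Few=25, Several=26, Many=7.
I regrets: 10, 0, 22, 13 → max 22
II regrets: 0, 34, 0, 17 → max 34
III regrets: 13, 31, 24, 6 → max 31
IV regrets: 15, 15, 12, 0 → max 15
V regrets: 22, 32, 20, 14 → max 32
Smallest max regret = 15 → IV.

IV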